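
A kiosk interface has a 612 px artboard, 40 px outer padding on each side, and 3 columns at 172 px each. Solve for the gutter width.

8 px

Content width = 612 − 2·40 = 532 px.
Columns use 516 px, leaving 16 px across 2 gutters = 8 px each.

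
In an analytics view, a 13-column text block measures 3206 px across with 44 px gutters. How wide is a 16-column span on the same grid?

3956 px

13c + 12·44 = 3206 → 13c = 2678 → c = 206 px.
Span of 16: 16·206 + 15·44 = 3296 + 660 = 3956 px.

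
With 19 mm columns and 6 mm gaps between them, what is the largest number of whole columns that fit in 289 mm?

Each extra column adds 19 + 6 = 25 mm.
(289 + 6) / 25 = 11.80, so 11 columns fit.

11 columns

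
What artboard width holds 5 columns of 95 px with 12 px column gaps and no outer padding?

523 px

Summing: 475 + 48 = 523 px.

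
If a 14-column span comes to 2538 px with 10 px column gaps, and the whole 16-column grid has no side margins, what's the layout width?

2538 − 13·10 = 2408; ÷14 gives c = 172 px.
Total width: 16·172 + 15·10 = 2902 px.

2902 px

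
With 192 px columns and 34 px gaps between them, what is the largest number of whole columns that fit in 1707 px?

7 columns

Each extra column adds 192 + 34 = 226 px.
(1707 + 34) / 226 = 7.70, so 7 columns fit.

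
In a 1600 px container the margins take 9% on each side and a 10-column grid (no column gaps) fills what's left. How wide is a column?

131.2 px

Each margin = 9% of 1600 = 144 px; content = 1600 − 2·144 = 1312 px.
10c = 1312 → c = 131.2 px.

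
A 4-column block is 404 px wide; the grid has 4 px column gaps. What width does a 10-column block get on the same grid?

4 columns + 3 column gaps: 4c + 3·4 = 404.
4c = 404 − 12 = 392, so c = 98 px.
Span of 10: 10·98 + 9·4 = 980 + 36 = 1016 px.

1016 px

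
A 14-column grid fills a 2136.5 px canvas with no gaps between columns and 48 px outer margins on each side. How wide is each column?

Content width = 2136.5 − 2·48 = 2040.5 px.
14c = 2040.5 → c = 145.75 px.

145.75 px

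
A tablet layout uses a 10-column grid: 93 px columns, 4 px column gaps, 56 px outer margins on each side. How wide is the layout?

1078 px

Layout = 2·56 + 10·93 + 9·4 = 112 + 930 + 36 = 1078 px.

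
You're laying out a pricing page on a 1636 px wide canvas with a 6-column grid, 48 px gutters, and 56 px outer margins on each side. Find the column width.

214 px

Inside the margins: 1636 − 112 = 1524 px.
6c + 5·48 = 1524 → 6c = 1284 → c = 214 px.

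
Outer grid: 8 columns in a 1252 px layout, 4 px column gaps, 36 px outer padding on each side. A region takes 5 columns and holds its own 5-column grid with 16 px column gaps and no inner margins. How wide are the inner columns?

Outer content = 1252 − 2·36 = 1180 px.
8 columns + 7 column gaps: 8c + 7·4 = 1180.
8c = 1180 − 28 = 1152, so c = 144 px.
Span of 5: 5·144 + 4·4 = 720 + 16 = 736 px.
736 − 4·16 = 672; ÷5 gives d = 134.4 px.

134.4 px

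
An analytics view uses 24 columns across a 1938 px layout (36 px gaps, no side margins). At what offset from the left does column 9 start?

24 columns + 23 gaps: 24c + 23·36 = 1938.
24c = 1938 − 828 = 1110, so c = 46.25 px.
Before column 9: 8 columns + 8 gaps.
Offset = 8·(46.25 + 36) = 8·82.25 = 658 px.

658 px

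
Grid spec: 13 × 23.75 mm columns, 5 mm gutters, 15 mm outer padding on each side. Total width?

Total width: 2·15 + 13·23.75 + 12·5 = 398.75 mm.

398.75 mm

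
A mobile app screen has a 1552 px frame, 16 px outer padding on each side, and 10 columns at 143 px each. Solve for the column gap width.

10 px

Content width = 1552 − 2·16 = 1520 px.
10·143 + 9g = 1520 → 9g = 90 → g = 10 px.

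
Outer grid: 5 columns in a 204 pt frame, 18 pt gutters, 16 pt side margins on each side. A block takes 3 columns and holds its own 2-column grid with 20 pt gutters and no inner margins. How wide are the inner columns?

Take off 32 pt of margins, leaving 172 pt.
5 columns + 4 gutters: 5c + 4·18 = 172.
5c = 172 − 72 = 100, so c = 20 pt.
Span of 3: 3·20 + 2·18 = 60 + 36 = 96 pt.
2d + 1·20 = 96 → 2d = 76 → d = 38 pt.

38 pt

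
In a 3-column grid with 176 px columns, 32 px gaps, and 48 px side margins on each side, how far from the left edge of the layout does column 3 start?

464 px

Column 3 starts at margin + 2·(column + gutter) = 48 + 2·208 = 464 px.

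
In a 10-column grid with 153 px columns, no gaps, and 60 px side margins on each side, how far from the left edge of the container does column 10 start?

1437 px

Column 10 starts at margin + 9·(column + gutter) = 60 + 9·153 = 1437 px.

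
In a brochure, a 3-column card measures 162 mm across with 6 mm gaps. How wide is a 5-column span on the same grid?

274 mm

Subtracting 2 gaps of 6 leaves 150 for 3 columns, so c = 50 mm.
5-column span = 5·50 + 4·6 = 274 mm.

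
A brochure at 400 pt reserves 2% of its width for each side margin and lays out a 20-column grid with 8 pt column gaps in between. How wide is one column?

11.6 pt

Margins: 2% × 400 = 8 pt each, so content = 400 − 16 = 384 pt.
384 − 19·8 = 232; ÷20 gives c = 11.6 pt.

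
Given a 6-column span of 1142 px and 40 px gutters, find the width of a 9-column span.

1142 − 5·40 = 942; ÷6 gives c = 157 px.
9 columns plus 8 gutters: 1413 + 320 = 1733 px.

1733 px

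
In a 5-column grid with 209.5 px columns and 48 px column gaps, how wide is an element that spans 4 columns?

Span of 4: 4·209.5 + 3·48 = 838 + 144 = 982 px.

982 px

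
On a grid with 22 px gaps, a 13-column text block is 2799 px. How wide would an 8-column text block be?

1714 px

2799 − 12·22 = 2535; ÷13 gives c = 195 px.
Span of 8: 8·195 + 7·22 = 1560 + 154 = 1714 px.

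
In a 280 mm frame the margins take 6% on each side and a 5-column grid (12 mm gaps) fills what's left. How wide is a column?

39.68 mm

280 × (1 − 2·6%) = 280 × 88% = 246.4 mm for the columns.
Subtracting 4 gaps of 12 leaves 198.4 for 5 columns, so c = 39.68 mm.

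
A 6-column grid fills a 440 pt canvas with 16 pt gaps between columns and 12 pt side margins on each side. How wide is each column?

Inside the margins: 440 − 24 = 416 pt.
6 columns + 5 gaps: 6c + 5·16 = 416.
6c = 416 − 80 = 336, so c = 56 pt.

56 pt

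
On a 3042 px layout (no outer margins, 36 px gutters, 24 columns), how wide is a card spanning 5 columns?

Subtracting 23 gutters of 36 leaves 2214 for 24 columns, so c = 92.25 px.
5-column span = 5·92.25 + 4·36 = 605.25 px.

605.25 px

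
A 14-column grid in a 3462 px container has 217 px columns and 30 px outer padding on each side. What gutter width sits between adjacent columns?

Content width = 3462 − 2·30 = 3402 px.
14·217 + 13g = 3402 → 13g = 364 → g = 28 px.

28 px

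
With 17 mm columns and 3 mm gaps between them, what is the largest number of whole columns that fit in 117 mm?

6 columns

6 columns: 6·17 + 5·3 = 117 mm ≤ 117.
7 columns: 137 mm > 117. So 6.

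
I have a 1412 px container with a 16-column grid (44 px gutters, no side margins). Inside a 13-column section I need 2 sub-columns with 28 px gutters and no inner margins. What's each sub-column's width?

16 columns + 15 gutters: 16c + 15·44 = 1412.
16c = 1412 − 660 = 752, so c = 47 px.
13 columns plus 12 gutters: 611 + 528 = 1139 px.
1139 − 1·28 = 1111; ÷2 gives d = 555.5 px.

555.5 px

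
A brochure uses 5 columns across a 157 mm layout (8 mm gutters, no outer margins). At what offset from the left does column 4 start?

Subtracting 4 gutters of 8 leaves 125 for 5 columns, so c = 25 mm.
Each column+gutter stride is 33 mm; with no margin, 3 of them is 99 mm.

99 mm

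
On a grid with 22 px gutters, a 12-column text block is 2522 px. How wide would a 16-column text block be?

Subtracting 11 gutters of 22 leaves 2280 for 12 columns, so c = 190 px.
16-column span = 16·190 + 15·22 = 3370 px.

3370 px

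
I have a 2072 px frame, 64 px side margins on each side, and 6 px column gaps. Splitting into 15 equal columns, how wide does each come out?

Subtract both margins: 2072 − 2·64 = 1944 px.
1944 − 14·6 = 1860; ÷15 gives c = 124 px.

124 px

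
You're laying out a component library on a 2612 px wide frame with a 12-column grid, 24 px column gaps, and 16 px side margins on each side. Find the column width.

193 px

Take off 32 px of margins, leaving 2580 px.
2580 − 11·24 = 2316; ÷12 gives c = 193 px.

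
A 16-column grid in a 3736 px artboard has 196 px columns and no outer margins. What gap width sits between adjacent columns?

Columns use 3136 px, leaving 600 px across 15 gaps = 40 px each.

40 px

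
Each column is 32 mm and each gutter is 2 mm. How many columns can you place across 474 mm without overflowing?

Each extra column adds 32 + 2 = 34 mm.
(474 + 2) / 34 = 14.00, so 14 columns fit.

14 columns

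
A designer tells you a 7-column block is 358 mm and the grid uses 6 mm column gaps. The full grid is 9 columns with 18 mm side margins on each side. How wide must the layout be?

358 − 6·6 = 322; ÷7 gives c = 46 mm.
Adding margins, columns and gutters: 36 + 414 + 48 = 498 mm.

498 mm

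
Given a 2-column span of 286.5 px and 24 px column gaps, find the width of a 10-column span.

1528.5 px

Subtracting 1 column gap of 24 leaves 262.5 for 2 columns, so c = 131.25 px.
Span of 10: 10·131.25 + 9·24 = 1312.5 + 216 = 1528.5 px.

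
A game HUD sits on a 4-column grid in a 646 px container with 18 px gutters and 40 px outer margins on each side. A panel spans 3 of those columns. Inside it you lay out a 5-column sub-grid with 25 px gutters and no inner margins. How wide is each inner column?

64 px

Take off 80 px of margins, leaving 566 px.
4c + 3·18 = 566 → 4c = 512 → c = 128 px.
3 columns plus 2 gutters: 384 + 36 = 420 px.
420 − 4·25 = 320; ÷5 gives d = 64 px.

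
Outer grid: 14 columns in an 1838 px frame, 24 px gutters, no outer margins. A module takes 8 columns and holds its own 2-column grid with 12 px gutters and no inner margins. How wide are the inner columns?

514 px

1838 − 13·24 = 1526; ÷14 gives c = 109 px.
8-column span = 8·109 + 7·24 = 1040 px.
2 columns + 1 gutter: 2d + 1·12 = 1040.
2d = 1040 − 12 = 1028, so d = 514 px.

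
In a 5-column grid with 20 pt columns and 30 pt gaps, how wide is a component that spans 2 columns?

Span of 2: 2·20 + 1·30 = 40 + 30 = 70 pt.

70 pt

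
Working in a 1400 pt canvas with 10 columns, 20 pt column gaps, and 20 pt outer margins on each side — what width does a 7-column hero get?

Subtract both margins: 1400 − 2·20 = 1360 pt.
10 columns + 9 column gaps: 10c + 9·20 = 1360.
10c = 1360 − 180 = 1180, so c = 118 pt.
7-column span = 7·118 + 6·20 = 946 pt.

946 pt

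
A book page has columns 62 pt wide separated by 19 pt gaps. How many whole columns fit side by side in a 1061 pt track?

13 columns

Each extra column adds 62 + 19 = 81 pt.
(1061 + 19) / 81 = 13.33, so 13 columns fit.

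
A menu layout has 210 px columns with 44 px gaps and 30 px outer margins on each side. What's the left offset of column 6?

Column 6 starts at margin + 5·(column + gutter) = 30 + 5·254 = 1300 px.

1300 px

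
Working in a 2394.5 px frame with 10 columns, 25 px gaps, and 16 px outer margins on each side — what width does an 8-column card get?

1885 px

Content width = 2394.5 − 2·16 = 2362.5 px.
10 columns + 9 gaps: 10c + 9·25 = 2362.5.
10c = 2362.5 − 225 = 2137.5, so c = 213.75 px.
Span of 8: 8·213.75 + 7·25 = 1710 + 175 = 1885 px.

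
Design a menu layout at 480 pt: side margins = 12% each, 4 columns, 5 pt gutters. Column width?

Each margin = 12% of 480 = 57.6 pt; content = 480 − 2·57.6 = 364.8 pt.
364.8 − 3·5 = 349.8; ÷4 gives c = 87.45 pt.

87.45 pt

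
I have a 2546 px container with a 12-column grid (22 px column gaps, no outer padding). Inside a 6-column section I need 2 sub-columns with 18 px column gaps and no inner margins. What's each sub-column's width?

622 px

12c + 11·22 = 2546 → 12c = 2304 → c = 192 px.
6 columns plus 5 column gaps: 1152 + 110 = 1262 px.
Subtracting 1 column gap of 18 leaves 1244 for 2 columns, so d = 622 px.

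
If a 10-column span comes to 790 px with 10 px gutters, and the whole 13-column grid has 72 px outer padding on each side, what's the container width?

10 columns + 9 gutters: 10c + 9·10 = 790.
10c = 790 − 90 = 700, so c = 70 px.
Container = 2·72 + 13·70 + 12·10 = 144 + 910 + 120 = 1174 px.

1174 px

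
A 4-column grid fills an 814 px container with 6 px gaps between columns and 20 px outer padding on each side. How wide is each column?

189 px

Subtract both margins: 814 − 2·20 = 774 px.
774 − 3·6 = 756; ÷4 gives c = 189 px.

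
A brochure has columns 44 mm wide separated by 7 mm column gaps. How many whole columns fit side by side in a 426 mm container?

8 columns

k columns need k·44 + (k−1)·7 = k·51 − 7.
k·51 − 7 ≤ 426 → k ≤ 433 / 51 ≈ 8.49, so k = 8.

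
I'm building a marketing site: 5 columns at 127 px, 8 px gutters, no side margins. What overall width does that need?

Summing: 635 + 32 = 667 px.

667 px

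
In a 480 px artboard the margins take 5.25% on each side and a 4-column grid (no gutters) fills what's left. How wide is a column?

Margins: 5.25% × 480 = 25.2 px each, so content = 480 − 50.4 = 429.6 px.
429.6 / 4 = 107.4 px per column.

107.4 px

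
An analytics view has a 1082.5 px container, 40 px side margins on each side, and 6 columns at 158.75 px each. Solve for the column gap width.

10 px

Subtract both margins: 1082.5 − 2·40 = 1002.5 px.
6 columns take 6·158.75 = 952.5 px; remaining 50 splits into 5 column gaps.
g = 50 / 5 = 10 px.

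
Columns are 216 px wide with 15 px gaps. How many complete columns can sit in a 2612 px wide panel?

11 columns

k columns need k·216 + (k−1)·15 = k·231 − 15.
k·231 − 15 ≤ 2612 → k ≤ 2627 / 231 ≈ 11.37, so k = 11.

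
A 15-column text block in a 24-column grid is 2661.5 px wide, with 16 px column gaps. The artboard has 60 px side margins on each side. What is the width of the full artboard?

4388 px

Subtracting 14 column gaps of 16 leaves 2437.5 for 15 columns, so c = 162.5 px.
Adding margins, columns and gutters: 120 + 3900 + 368 = 4388 px.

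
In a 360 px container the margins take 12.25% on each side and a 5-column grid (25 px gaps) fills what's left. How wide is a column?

Margins: 12.25% × 360 = 44.1 px each, so content = 360 − 88.2 = 271.8 px.
271.8 − 4·25 = 171.8; ÷5 gives c = 34.36 px.

34.36 px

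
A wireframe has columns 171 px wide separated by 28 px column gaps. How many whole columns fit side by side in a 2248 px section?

11 columns: 11·171 + 10·28 = 2161 px ≤ 2248.
12 columns: 2360 px > 2248. So 11.

11 columns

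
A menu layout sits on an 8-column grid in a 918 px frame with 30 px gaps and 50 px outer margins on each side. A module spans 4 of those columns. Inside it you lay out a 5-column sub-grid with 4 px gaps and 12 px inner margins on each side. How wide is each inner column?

Inside the margins: 918 − 100 = 818 px.
8 columns + 7 gaps: 8c + 7·30 = 818.
8c = 818 − 210 = 608, so c = 76 px.
4 columns plus 3 gaps: 304 + 90 = 394 px.
Inner content = 394 − 2·12 = 370 px.
5 columns + 4 gaps: 5d + 4·4 = 370.
5d = 370 − 16 = 354, so d = 70.8 px.

70.8 px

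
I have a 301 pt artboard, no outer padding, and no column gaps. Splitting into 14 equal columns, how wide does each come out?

21.5 pt

14c = 301 → c = 21.5 pt.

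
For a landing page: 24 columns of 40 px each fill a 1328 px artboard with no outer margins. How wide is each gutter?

16 px

24·40 + 23g = 1328 → 23g = 368 → g = 16 px.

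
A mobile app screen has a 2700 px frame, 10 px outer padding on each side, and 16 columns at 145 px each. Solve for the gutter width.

Take off 20 px of margins, leaving 2680 px.
Columns use 2320 px, leaving 360 px across 15 gutters = 24 px each.

24 px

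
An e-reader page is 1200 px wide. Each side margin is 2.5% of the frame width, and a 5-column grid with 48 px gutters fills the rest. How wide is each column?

Margins: 2.5% × 1200 = 30 px each, so content = 1200 − 60 = 1140 px.
1140 − 4·48 = 948; ÷5 gives c = 189.6 px.

189.6 px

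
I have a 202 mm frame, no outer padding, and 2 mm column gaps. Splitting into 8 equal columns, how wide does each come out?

8c + 7·2 = 202 → 8c = 188 → c = 23.5 mm.

23.5 mm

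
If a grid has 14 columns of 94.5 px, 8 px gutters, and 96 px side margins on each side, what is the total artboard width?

Total width: 2·96 + 14·94.5 + 13·8 = 1619 px.

1619 px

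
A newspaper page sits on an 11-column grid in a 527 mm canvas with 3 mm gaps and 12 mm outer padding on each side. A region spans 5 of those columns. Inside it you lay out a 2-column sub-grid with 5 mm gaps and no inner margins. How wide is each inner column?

111 mm

Inside the margins: 527 − 24 = 503 mm.
Subtracting 10 gaps of 3 leaves 473 for 11 columns, so c = 43 mm.
Span of 5: 5·43 + 4·3 = 215 + 12 = 227 mm.
2d + 1·5 = 227 → 2d = 222 → d = 111 mm.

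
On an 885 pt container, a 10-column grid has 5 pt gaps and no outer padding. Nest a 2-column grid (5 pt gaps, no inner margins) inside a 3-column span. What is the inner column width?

128.5 pt

885 − 9·5 = 840; ÷10 gives c = 84 pt.
Span of 3: 3·84 + 2·5 = 252 + 10 = 262 pt.
262 − 1·5 = 257; ÷2 gives d = 128.5 pt.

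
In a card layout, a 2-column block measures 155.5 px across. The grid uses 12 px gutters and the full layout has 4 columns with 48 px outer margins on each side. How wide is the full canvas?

2 columns + 1 gutter: 2c + 1·12 = 155.5.
2c = 155.5 − 12 = 143.5, so c = 71.75 px.
Adding margins, columns and gutters: 96 + 287 + 36 = 419 px.

419 px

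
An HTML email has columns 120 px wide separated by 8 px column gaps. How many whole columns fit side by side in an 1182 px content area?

9 columns

9 columns: 9·120 + 8·8 = 1144 px ≤ 1182.
10 columns: 1272 px > 1182. So 9.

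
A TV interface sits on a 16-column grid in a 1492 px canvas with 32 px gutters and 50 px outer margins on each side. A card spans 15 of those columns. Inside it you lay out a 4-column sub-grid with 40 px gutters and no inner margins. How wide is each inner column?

295.75 px

Outer content = 1492 − 2·50 = 1392 px.
1392 − 15·32 = 912; ÷16 gives c = 57 px.
Span of 15: 15·57 + 14·32 = 855 + 448 = 1303 px.
4 columns + 3 gutters: 4d + 3·40 = 1303.
4d = 1303 − 120 = 1183, so d = 295.75 px.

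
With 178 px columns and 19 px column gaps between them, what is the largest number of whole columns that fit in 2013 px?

k columns need k·178 + (k−1)·19 = k·197 − 19.
k·197 − 19 ≤ 2013 → k ≤ 2032 / 197 ≈ 10.31, so k = 10.

10 columns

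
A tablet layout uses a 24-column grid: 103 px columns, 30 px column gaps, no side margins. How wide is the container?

Summing: 2472 + 690 = 3162 px.

3162 px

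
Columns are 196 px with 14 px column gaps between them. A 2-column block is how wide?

2 columns plus 1 column gap: 392 + 14 = 406 px.

406 px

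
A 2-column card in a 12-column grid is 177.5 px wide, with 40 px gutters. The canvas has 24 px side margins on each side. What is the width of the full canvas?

2c + 1·40 = 177.5 → 2c = 137.5 → c = 68.75 px.
Total width: 2·24 + 12·68.75 + 11·40 = 1313 px.

1313 px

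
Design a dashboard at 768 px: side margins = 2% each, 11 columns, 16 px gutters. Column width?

52.48 px

768 × (1 − 2·2%) = 768 × 96% = 737.28 px for the columns.
11c + 10·16 = 737.28 → 11c = 577.28 → c = 52.48 px.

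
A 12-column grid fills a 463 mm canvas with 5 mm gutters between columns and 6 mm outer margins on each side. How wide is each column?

Content width = 463 − 2·6 = 451 mm.
Subtracting 11 gutters of 5 leaves 396 for 12 columns, so c = 33 mm.

33 mm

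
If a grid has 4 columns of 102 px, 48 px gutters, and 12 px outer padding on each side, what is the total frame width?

576 px

Total width: 2·12 + 4·102 + 3·48 = 576 px.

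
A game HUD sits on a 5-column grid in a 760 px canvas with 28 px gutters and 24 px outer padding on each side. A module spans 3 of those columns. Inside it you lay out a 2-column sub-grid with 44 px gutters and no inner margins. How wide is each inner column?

186 px

Outer content = 760 − 2·24 = 712 px.
712 − 4·28 = 600; ÷5 gives c = 120 px.
3 columns plus 2 gutters: 360 + 56 = 416 px.
2 columns + 1 gutter: 2d + 1·44 = 416.
2d = 416 − 44 = 372, so d = 186 px.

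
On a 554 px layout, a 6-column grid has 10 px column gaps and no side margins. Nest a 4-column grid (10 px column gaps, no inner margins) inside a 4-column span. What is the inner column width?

84 px

554 − 5·10 = 504; ÷6 gives c = 84 px.
4-column span = 4·84 + 3·10 = 366 px.
Subtracting 3 column gaps of 10 leaves 336 for 4 columns, so d = 84 px.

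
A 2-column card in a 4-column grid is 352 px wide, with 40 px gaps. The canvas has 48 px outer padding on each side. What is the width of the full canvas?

840 px

Subtracting 1 gap of 40 leaves 312 for 2 columns, so c = 156 px.
Adding margins, columns and gutters: 96 + 624 + 120 = 840 px.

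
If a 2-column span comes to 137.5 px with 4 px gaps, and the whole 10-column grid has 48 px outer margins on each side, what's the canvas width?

799.5 px

137.5 − 1·4 = 133.5; ÷2 gives c = 66.75 px.
Total width: 2·48 + 10·66.75 + 9·4 = 799.5 px.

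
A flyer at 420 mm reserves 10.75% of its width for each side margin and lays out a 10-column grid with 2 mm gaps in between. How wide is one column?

31.17 mm

420 × (1 − 2·10.75%) = 420 × 78.5% = 329.7 mm for the columns.
Subtracting 9 gaps of 2 leaves 311.7 for 10 columns, so c = 31.17 mm.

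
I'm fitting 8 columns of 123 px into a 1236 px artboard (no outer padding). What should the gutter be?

8·123 + 7g = 1236 → 7g = 252 → g = 36 px.

36 px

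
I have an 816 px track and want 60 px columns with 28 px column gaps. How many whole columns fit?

9 columns

9 columns: 9·60 + 8·28 = 764 px ≤ 816.
10 columns: 852 px > 816. So 9.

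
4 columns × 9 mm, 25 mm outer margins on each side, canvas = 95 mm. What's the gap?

Content width = 95 − 2·25 = 45 mm.
Columns use 36 mm, leaving 9 mm across 3 gaps = 3 mm each.

3 mm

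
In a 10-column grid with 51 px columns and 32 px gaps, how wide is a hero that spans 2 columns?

Span of 2: 2·51 + 1·32 = 102 + 32 = 134 px.

134 px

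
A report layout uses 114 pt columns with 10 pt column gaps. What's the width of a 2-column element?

238 pt

2-column span = 2·114 + 1·10 = 238 pt.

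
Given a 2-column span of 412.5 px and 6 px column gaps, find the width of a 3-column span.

2c + 1·6 = 412.5 → 2c = 406.5 → c = 203.25 px.
3-column span = 3·203.25 + 2·6 = 621.75 px.

621.75 px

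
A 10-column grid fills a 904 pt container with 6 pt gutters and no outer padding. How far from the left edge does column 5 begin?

364 pt

904 − 9·6 = 850; ÷10 gives c = 85 pt.
Each column+gutter stride is 91 pt; with no margin, 4 of them is 364 pt.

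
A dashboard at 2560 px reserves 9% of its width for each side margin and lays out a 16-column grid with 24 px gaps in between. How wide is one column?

108.7 px

Margins: 9% × 2560 = 230.4 px each, so content = 2560 − 460.8 = 2099.2 px.
16c + 15·24 = 2099.2 → 16c = 1739.2 → c = 108.7 px.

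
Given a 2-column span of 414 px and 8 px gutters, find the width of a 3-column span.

414 − 1·8 = 406; ÷2 gives c = 203 px.
3-column span = 3·203 + 2·8 = 625 px.

625 px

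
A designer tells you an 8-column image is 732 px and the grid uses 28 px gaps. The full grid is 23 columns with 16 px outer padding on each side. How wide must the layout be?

732 − 7·28 = 536; ÷8 gives c = 67 px.
Layout = 2·16 + 23·67 + 22·28 = 32 + 1541 + 616 = 2189 px.

2189 px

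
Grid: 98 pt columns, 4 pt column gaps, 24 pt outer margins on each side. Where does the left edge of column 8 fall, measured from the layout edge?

738 pt

Column 8 starts at margin + 7·(column + gutter) = 24 + 7·102 = 738 pt.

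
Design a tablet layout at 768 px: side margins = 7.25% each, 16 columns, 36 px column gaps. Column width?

768 × (1 − 2·7.25%) = 768 × 85.5% = 656.64 px for the columns.
16 columns + 15 column gaps: 16c + 15·36 = 656.64.
16c = 656.64 − 540 = 116.64, so c = 7.29 px.

7.29 px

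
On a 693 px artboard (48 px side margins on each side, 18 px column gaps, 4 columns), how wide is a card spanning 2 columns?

289.5 px

Subtract both margins: 693 − 2·48 = 597 px.
Subtracting 3 column gaps of 18 leaves 543 for 4 columns, so c = 135.75 px.
2-column span = 2·135.75 + 1·18 = 289.5 px.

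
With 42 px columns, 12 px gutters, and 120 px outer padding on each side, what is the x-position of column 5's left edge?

336 px

Column 5 starts at margin + 4·(column + gutter) = 120 + 4·54 = 336 px.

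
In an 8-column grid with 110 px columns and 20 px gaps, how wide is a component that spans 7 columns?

7-column span = 7·110 + 6·20 = 890 px.

890 px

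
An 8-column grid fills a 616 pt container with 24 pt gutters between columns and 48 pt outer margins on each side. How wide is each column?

44 pt

Subtract both margins: 616 − 2·48 = 520 pt.
8 columns + 7 gutters: 8c + 7·24 = 520.
8c = 520 − 168 = 352, so c = 44 pt.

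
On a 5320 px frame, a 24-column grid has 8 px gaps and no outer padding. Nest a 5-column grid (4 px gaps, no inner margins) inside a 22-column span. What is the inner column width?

972 px

5320 − 23·8 = 5136; ÷24 gives c = 214 px.
22-column span = 22·214 + 21·8 = 4876 px.
4876 − 4·4 = 4860; ÷5 gives d = 972 px.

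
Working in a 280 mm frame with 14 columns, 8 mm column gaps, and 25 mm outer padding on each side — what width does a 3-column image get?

Inside the margins: 280 − 50 = 230 mm.
230 − 13·8 = 126; ÷14 gives c = 9 mm.
3 columns plus 2 column gaps: 27 + 16 = 43 mm.

43 mm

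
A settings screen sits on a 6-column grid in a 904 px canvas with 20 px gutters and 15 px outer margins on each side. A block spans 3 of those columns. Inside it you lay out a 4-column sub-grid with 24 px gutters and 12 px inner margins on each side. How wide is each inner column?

82.75 px

Outer content = 904 − 2·15 = 874 px.
874 − 5·20 = 774; ÷6 gives c = 129 px.
3 columns plus 2 gutters: 387 + 40 = 427 px.
Inner content = 427 − 2·12 = 403 px.
4d + 3·24 = 403 → 4d = 331 → d = 82.75 px.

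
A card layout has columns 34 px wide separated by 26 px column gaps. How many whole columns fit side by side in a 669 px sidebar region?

11 columns

11 columns: 11·34 + 10·26 = 634 px ≤ 669.
12 columns: 694 px > 669. So 11.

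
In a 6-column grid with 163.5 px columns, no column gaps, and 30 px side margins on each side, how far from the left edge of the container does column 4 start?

520.5 px

Column 4 starts at margin + 3·(column + gutter) = 30 + 3·163.5 = 520.5 px.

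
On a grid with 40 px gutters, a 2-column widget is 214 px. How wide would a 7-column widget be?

2 columns + 1 gutter: 2c + 1·40 = 214.
2c = 214 − 40 = 174, so c = 87 px.
7-column span = 7·87 + 6·40 = 849 px.

849 px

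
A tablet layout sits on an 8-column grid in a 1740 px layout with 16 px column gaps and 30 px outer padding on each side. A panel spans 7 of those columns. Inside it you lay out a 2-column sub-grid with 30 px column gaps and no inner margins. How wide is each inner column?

719 px

Take off 60 px of margins, leaving 1680 px.
8c + 7·16 = 1680 → 8c = 1568 → c = 196 px.
Span of 7: 7·196 + 6·16 = 1372 + 96 = 1468 px.
Subtracting 1 column gap of 30 leaves 1438 for 2 columns, so d = 719 px.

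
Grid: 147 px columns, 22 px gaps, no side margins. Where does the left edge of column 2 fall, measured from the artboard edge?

169 px

No margin, so column 2 starts at 1·(column + gutter) = 1·169 = 169 px.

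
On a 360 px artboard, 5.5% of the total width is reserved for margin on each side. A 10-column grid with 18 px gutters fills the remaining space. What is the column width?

15.84 px

Each margin = 5.5% of 360 = 19.8 px; content = 360 − 2·19.8 = 320.4 px.
Subtracting 9 gutters of 18 leaves 158.4 for 10 columns, so c = 15.84 px.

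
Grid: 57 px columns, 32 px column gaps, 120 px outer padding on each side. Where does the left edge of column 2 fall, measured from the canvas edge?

209 px

Column 2 starts at margin + 1·(column + gutter) = 120 + 1·89 = 209 px.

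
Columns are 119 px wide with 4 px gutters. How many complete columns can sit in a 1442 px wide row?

11 columns

11 columns: 11·119 + 10·4 = 1349 px ≤ 1442.
12 columns: 1472 px > 1442. So 11.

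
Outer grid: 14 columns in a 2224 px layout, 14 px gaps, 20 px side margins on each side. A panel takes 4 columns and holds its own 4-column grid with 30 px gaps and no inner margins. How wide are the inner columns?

131 px

Inside the margins: 2224 − 40 = 2184 px.
14 columns + 13 gaps: 14c + 13·14 = 2184.
14c = 2184 − 182 = 2002, so c = 143 px.
4 columns plus 3 gaps: 572 + 42 = 614 px.
Subtracting 3 gaps of 30 leaves 524 for 4 columns, so d = 131 px.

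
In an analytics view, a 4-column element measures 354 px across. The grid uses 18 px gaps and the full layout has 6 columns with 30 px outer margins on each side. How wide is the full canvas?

4c + 3·18 = 354 → 4c = 300 → c = 75 px.
Canvas = 2·30 + 6·75 + 5·18 = 60 + 450 + 90 = 600 px.

600 px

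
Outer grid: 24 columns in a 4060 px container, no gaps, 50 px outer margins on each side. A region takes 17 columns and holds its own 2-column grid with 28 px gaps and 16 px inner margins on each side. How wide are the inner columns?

1372.5 px

Take off 100 px of margins, leaving 3960 px.
24c = 3960 → c = 165 px.
With no gaps, 17 columns span 17·165 = 2805 px.
Inner content = 2805 − 2·16 = 2773 px.
2d + 1·28 = 2773 → 2d = 2745 → d = 1372.5 px.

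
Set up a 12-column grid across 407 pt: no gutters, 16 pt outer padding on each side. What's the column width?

Content width = 407 − 2·16 = 375 pt.
375 / 12 = 31.25 pt per column.

31.25 pt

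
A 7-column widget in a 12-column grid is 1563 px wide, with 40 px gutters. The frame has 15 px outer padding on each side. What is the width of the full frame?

2738 px

Subtracting 6 gutters of 40 leaves 1323 for 7 columns, so c = 189 px.
Adding margins, columns and gutters: 30 + 2268 + 440 = 2738 px.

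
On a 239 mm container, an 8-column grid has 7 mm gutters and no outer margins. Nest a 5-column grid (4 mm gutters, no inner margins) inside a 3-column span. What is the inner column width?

Subtracting 7 gutters of 7 leaves 190 for 8 columns, so c = 23.75 mm.
3-column span = 3·23.75 + 2·7 = 85.25 mm.
5d + 4·4 = 85.25 → 5d = 69.25 → d = 13.85 mm.

13.85 mm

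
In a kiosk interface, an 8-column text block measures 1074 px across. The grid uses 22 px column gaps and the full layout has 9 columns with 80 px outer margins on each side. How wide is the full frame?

8c + 7·22 = 1074 → 8c = 920 → c = 115 px.
Frame = 2·80 + 9·115 + 8·22 = 160 + 1035 + 176 = 1371 px.

1371 px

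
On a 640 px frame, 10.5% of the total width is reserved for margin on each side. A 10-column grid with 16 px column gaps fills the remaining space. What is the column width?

640 × (1 − 2·10.5%) = 640 × 79% = 505.6 px for the columns.
505.6 − 9·16 = 361.6; ÷10 gives c = 36.16 px.

36.16 px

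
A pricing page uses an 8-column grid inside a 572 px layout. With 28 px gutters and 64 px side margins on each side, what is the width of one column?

31 px

Subtract both margins: 572 − 2·64 = 444 px.
8 columns + 7 gutters: 8c + 7·28 = 444.
8c = 444 − 196 = 248, so c = 31 px.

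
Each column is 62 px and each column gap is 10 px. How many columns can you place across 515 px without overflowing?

7 columns

7 columns: 7·62 + 6·10 = 494 px ≤ 515.
8 columns: 566 px > 515. So 7.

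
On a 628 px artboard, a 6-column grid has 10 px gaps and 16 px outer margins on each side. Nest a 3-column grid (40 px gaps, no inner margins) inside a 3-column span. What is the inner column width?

Take off 32 px of margins, leaving 596 px.
6c + 5·10 = 596 → 6c = 546 → c = 91 px.
3 columns plus 2 gaps: 273 + 20 = 293 px.
3d + 2·40 = 293 → 3d = 213 → d = 71 px.

71 px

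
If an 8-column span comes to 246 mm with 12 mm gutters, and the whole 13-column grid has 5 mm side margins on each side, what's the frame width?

8c + 7·12 = 246 → 8c = 162 → c = 20.25 mm.
Frame = 2·5 + 13·20.25 + 12·12 = 10 + 263.25 + 144 = 417.25 mm.

417.25 mm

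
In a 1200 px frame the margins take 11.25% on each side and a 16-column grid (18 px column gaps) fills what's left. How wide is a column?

Each margin = 11.25% of 1200 = 135 px; content = 1200 − 2·135 = 930 px.
16 columns + 15 column gaps: 16c + 15·18 = 930.
16c = 930 − 270 = 660, so c = 41.25 px.

41.25 px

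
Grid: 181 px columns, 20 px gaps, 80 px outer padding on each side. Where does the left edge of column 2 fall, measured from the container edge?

Before column 2: the margin + 1 column + 1 gap.
Offset = 80 + 1·(181 + 20) = 80 + 201 = 281 px.

281 px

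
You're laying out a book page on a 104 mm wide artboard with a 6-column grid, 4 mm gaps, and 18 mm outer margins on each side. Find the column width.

8 mm

Take off 36 mm of margins, leaving 68 mm.
6 columns + 5 gaps: 6c + 5·4 = 68.
6c = 68 − 20 = 48, so c = 8 mm.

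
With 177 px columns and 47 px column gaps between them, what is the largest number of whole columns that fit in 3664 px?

k columns need k·177 + (k−1)·47 = k·224 − 47.
k·224 − 47 ≤ 3664 → k ≤ 3711 / 224 ≈ 16.57, so k = 16.

16 columns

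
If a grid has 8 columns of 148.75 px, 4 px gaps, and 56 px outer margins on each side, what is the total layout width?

Layout = 2·56 + 8·148.75 + 7·4 = 112 + 1190 + 28 = 1330 px.

1330 px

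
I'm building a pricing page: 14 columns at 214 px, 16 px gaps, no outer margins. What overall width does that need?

Summing: 2996 + 208 = 3204 px.

3204 px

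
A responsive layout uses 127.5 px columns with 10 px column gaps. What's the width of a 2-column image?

2-column span = 2·127.5 + 1·10 = 265 px.

265 px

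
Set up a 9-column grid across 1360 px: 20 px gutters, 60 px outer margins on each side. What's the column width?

Subtract both margins: 1360 − 2·60 = 1240 px.
1240 − 8·20 = 1080; ÷9 gives c = 120 px.

120 px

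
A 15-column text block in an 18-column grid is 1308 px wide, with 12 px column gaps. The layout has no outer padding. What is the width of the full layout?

Subtracting 14 column gaps of 12 leaves 1140 for 15 columns, so c = 76 px.
Total width: 18·76 + 17·12 = 1572 px.

1572 px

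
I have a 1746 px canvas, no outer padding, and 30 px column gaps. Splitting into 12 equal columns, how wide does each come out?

12 columns + 11 column gaps: 12c + 11·30 = 1746.
12c = 1746 − 330 = 1416, so c = 118 px.

118 px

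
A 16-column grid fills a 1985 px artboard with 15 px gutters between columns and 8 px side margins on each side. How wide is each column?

Subtract both margins: 1985 − 2·8 = 1969 px.
16 columns + 15 gutters: 16c + 15·15 = 1969.
16c = 1969 − 225 = 1744, so c = 109 px.

109 px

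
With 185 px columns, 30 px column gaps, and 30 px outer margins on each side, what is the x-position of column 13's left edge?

2610 px

Before column 13: the margin + 12 columns + 12 column gaps.
Offset = 30 + 12·(185 + 30) = 30 + 2580 = 2610 px.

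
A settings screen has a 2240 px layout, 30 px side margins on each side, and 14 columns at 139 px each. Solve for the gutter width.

18 px

Content width = 2240 − 2·30 = 2180 px.
Columns use 1946 px, leaving 234 px across 13 gutters = 18 px each.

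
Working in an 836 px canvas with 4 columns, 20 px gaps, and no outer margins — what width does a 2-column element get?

408 px

836 − 3·20 = 776; ÷4 gives c = 194 px.
2 columns plus 1 gap: 388 + 20 = 408 px.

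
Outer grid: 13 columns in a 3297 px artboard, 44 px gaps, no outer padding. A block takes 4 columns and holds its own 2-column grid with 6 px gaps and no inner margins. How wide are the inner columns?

489 px

13 columns + 12 gaps: 13c + 12·44 = 3297.
13c = 3297 − 528 = 2769, so c = 213 px.
Span of 4: 4·213 + 3·44 = 852 + 132 = 984 px.
Subtracting 1 gap of 6 leaves 978 for 2 columns, so d = 489 px.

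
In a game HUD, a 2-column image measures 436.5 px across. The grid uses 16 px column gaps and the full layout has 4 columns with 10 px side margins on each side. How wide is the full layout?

2 columns + 1 column gap: 2c + 1·16 = 436.5.
2c = 436.5 − 16 = 420.5, so c = 210.25 px.
Adding margins, columns and gutters: 20 + 841 + 48 = 909 px.

909 px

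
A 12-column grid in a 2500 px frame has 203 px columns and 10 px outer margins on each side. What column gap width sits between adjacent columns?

4 px

Take off 20 px of margins, leaving 2480 px.
Columns use 2436 px, leaving 44 px across 11 column gaps = 4 px each.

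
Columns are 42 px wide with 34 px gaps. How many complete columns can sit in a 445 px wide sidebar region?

6 columns

Each extra column adds 42 + 34 = 76 px.
(445 + 34) / 76 = 6.30, so 6 columns fit.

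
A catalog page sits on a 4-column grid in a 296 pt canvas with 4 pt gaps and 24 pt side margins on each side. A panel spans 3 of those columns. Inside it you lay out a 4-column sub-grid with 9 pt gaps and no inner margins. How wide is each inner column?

39.5 pt

Take off 48 pt of margins, leaving 248 pt.
4 columns + 3 gaps: 4c + 3·4 = 248.
4c = 248 − 12 = 236, so c = 59 pt.
3-column span = 3·59 + 2·4 = 185 pt.
4d + 3·9 = 185 → 4d = 158 → d = 39.5 pt.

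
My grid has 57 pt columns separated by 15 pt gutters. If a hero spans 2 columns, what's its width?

129 pt

2-column span = 2·57 + 1·15 = 129 pt.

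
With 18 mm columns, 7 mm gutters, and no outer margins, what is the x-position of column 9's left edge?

200 mm

Each column+gutter stride is 25 mm; with no margin, 8 of them is 200 mm.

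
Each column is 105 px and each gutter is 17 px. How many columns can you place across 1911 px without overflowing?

15 columns

15 columns: 15·105 + 14·17 = 1813 px ≤ 1911.
16 columns: 1935 px > 1911. So 15.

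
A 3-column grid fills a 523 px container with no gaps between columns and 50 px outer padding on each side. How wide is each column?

Take off 100 px of margins, leaving 423 px.
3c = 423 → c = 141 px.

141 px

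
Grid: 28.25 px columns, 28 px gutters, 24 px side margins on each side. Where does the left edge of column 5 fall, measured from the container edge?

Column 5 starts at margin + 4·(column + gutter) = 24 + 4·56.25 = 249 px.

249 px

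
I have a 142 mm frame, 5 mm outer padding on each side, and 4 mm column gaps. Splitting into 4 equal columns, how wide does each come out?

30 mm

Take off 10 mm of margins, leaving 132 mm.
Subtracting 3 column gaps of 4 leaves 120 for 4 columns, so c = 30 mm.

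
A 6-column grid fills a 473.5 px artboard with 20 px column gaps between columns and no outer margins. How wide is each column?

6c + 5·20 = 473.5 → 6c = 373.5 → c = 62.25 px.

62.25 px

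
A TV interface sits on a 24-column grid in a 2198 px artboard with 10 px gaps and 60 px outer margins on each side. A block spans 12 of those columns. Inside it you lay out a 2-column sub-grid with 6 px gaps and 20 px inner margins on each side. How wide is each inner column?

Outer content = 2198 − 2·60 = 2078 px.
Subtracting 23 gaps of 10 leaves 1848 for 24 columns, so c = 77 px.
12 columns plus 11 gaps: 924 + 110 = 1034 px.
Inner content = 1034 − 2·20 = 994 px.
2 columns + 1 gap: 2d + 1·6 = 994.
2d = 994 − 6 = 988, so d = 494 px.

494 px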